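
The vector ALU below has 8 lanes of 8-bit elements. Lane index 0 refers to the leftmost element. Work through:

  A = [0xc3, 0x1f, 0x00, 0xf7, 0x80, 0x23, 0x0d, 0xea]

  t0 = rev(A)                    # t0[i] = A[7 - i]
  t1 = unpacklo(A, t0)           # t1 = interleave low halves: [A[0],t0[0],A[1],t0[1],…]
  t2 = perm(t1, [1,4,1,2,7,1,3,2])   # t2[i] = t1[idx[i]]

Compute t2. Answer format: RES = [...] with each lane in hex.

  t0: ea 0d 23 80 f7 00 1f c3
  t1: c3 ea 1f 0d 00 23 f7 80
  t2: ea 00 ea 1f 80 ea 0d 1f

RES = [ 0xea  0x00  0xea  0x1f  0x80  0xea  0x0d  0x1f ]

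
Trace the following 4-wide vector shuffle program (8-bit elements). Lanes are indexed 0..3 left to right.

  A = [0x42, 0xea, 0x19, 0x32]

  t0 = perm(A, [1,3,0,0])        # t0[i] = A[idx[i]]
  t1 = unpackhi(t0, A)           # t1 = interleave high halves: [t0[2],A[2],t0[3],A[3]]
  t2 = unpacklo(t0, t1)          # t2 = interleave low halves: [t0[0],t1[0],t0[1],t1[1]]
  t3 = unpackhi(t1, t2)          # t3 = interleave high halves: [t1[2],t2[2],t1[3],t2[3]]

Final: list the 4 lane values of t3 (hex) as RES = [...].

RES = [ 0x42  0x32  0x32  0x19 ]

→ t0 |ea|32|42|42|
→ t1 |42|19|42|32|
→ t2 |ea|42|32|19|
→ t3 |42|32|32|19|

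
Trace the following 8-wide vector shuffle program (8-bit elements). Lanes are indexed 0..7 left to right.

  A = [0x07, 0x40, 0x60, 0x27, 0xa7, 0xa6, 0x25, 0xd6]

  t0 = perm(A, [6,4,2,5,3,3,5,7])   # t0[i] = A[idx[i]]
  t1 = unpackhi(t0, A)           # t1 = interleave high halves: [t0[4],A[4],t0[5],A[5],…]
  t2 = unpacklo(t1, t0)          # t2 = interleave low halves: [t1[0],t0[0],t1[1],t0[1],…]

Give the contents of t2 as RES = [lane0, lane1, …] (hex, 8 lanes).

RES = [0x27, 0x25, 0xa7, 0xa7, 0x27, 0x60, 0xa6, 0xa6]

→ t0 |25|a7|60|a6|27|27|a6|d6|
→ t1 |27|a7|27|a6|a6|25|d6|d6|
→ t2 |27|25|a7|a7|27|60|a6|a6|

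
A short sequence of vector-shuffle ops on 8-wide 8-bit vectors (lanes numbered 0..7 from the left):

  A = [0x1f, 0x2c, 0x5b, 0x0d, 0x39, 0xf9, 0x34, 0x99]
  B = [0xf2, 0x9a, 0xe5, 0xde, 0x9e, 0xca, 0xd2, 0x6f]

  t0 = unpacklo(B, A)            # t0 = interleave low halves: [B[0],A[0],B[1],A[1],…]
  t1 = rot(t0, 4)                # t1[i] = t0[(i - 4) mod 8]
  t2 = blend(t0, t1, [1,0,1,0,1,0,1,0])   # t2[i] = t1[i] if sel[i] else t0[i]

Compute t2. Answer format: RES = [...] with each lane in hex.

RES = [0xe5, 0x1f, 0xde, 0x2c, 0xf2, 0x5b, 0x9a, 0x0d]

→ t0 |f2|1f|9a|2c|e5|5b|de|0d|
→ t1 |e5|5b|de|0d|f2|1f|9a|2c|
→ t2 |e5|1f|de|2c|f2|5b|9a|0d|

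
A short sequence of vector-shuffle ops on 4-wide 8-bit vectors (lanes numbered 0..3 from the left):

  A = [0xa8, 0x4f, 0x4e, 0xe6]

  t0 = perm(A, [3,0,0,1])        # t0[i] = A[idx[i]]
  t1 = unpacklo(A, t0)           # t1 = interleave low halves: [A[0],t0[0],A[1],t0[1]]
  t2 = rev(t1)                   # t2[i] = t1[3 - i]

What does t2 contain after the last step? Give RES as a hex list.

t0 = [0xe6, 0xa8, 0xa8, 0x4f]
t1 = [0xa8, 0xe6, 0x4f, 0xa8]
t2 = [0xa8, 0x4f, 0xe6, 0xa8]

RES = [0xa8, 0x4f, 0xe6, 0xa8]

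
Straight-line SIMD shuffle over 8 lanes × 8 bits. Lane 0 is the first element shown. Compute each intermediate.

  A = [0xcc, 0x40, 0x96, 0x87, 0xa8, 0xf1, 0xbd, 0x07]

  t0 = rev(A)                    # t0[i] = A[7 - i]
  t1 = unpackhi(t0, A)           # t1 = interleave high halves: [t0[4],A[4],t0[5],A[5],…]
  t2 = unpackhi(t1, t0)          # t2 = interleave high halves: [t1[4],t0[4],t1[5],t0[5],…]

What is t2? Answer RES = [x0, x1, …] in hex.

RES = [0x40, 0x87, 0xbd, 0x96, 0xcc, 0x40, 0x07, 0xcc]

→ t0 |07|bd|f1|a8|87|96|40|cc|
→ t1 |87|a8|96|f1|40|bd|cc|07|
→ t2 |40|87|bd|96|cc|40|07|cc|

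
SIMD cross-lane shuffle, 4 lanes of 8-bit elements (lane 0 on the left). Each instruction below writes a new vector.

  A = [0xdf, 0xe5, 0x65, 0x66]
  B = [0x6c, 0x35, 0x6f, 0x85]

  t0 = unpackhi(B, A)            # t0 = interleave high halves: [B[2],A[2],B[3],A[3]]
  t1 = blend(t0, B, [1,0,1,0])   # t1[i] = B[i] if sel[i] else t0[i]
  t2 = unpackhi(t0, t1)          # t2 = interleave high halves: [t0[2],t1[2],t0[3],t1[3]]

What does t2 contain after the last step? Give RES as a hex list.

→ t0 |6f|65|85|66|
→ t1 |6c|65|6f|66|
→ t2 |85|6f|66|66|

RES = [ 0x85  0x6f  0x66  0x66 ]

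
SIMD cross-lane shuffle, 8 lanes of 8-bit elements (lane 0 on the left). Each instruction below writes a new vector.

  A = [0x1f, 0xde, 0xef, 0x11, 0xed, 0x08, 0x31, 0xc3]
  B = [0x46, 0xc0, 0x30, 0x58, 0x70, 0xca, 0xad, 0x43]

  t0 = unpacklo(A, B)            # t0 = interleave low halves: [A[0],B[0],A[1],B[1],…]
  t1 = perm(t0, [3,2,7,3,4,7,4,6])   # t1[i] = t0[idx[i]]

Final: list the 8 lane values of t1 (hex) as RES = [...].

RES = [ 0xc0  0xde  0x58  0xc0  0xef  0x58  0xef  0x11 ]

→ t0 |1f|46|de|c0|ef|30|11|58|
→ t1 |c0|de|58|c0|ef|58|ef|11|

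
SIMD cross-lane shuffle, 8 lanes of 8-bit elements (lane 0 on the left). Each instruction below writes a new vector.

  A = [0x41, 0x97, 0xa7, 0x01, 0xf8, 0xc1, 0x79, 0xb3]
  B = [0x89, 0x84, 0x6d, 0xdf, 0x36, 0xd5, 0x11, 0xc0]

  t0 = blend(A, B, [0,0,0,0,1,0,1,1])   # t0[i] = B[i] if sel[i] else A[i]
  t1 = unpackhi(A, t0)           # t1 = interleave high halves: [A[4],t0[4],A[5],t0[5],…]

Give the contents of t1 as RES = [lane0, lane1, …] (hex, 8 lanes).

→ t0 |41|97|a7|01|36|c1|11|c0|
→ t1 |f8|36|c1|c1|79|11|b3|c0|

RES = [0xf8, 0x36, 0xc1, 0xc1, 0x79, 0x11, 0xb3, 0xc0]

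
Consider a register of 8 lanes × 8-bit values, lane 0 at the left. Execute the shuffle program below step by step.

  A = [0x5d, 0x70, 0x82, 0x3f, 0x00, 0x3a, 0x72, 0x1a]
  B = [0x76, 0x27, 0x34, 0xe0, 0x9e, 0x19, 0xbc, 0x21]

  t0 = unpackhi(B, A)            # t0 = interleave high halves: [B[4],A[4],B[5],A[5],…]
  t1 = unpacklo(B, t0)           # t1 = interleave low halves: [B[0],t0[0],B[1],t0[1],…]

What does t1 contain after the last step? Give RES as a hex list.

  t0: 9e 00 19 3a bc 72 21 1a
  t1: 76 9e 27 00 34 19 e0 3a

RES = [ 0x76  0x9e  0x27  0x00  0x34  0x19  0xe0  0x3a ]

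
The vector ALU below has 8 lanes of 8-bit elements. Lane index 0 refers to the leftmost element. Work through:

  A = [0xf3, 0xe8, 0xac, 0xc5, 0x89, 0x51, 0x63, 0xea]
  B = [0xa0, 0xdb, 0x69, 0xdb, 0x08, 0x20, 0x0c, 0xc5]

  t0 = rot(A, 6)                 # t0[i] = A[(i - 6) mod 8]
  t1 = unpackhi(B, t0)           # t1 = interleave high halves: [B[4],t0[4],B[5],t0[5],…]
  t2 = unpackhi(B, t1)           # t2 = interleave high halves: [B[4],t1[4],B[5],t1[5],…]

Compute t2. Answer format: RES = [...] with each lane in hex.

RES = [ 0x08  0x0c  0x20  0xf3  0x0c  0xc5  0xc5  0xe8 ]

→ t0 |ac|c5|89|51|63|ea|f3|e8|
→ t1 |08|63|20|ea|0c|f3|c5|e8|
→ t2 |08|0c|20|f3|0c|c5|c5|e8|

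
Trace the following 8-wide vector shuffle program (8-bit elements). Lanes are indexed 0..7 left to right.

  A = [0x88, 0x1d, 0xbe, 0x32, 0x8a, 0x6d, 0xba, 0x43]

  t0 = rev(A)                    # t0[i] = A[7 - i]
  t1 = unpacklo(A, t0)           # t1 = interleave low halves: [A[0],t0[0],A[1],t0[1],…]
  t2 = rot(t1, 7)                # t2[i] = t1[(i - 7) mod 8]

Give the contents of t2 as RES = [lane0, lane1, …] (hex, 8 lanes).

→ t0 |43|ba|6d|8a|32|be|1d|88|
→ t1 |88|43|1d|ba|be|6d|32|8a|
→ t2 |43|1d|ba|be|6d|32|8a|88|

RES = [0x43, 0x1d, 0xba, 0xbe, 0x6d, 0x32, 0x8a, 0x88]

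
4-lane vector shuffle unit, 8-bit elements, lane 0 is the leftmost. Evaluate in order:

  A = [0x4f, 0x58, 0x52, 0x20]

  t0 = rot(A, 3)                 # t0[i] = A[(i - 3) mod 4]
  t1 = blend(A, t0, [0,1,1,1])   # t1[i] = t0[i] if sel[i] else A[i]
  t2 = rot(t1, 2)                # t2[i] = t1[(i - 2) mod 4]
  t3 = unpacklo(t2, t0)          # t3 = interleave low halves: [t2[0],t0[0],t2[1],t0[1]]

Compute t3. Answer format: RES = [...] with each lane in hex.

RES = [ 0x20  0x58  0x4f  0x52 ]

t0 = [0x58, 0x52, 0x20, 0x4f]
t1 = [0x4f, 0x52, 0x20, 0x4f]
t2 = [0x20, 0x4f, 0x4f, 0x52]
t3 = [0x20, 0x58, 0x4f, 0x52]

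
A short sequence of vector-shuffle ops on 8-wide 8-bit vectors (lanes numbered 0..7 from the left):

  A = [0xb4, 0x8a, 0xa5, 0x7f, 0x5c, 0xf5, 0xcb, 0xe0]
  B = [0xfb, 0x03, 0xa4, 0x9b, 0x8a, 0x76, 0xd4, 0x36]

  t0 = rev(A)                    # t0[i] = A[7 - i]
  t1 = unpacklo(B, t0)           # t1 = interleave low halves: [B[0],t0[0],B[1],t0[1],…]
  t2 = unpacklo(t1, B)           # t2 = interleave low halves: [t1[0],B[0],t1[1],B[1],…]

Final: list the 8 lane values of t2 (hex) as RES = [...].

→ t0 |e0|cb|f5|5c|7f|a5|8a|b4|
→ t1 |fb|e0|03|cb|a4|f5|9b|5c|
→ t2 |fb|fb|e0|03|03|a4|cb|9b|

RES = [0xfb, 0xfb, 0xe0, 0x03, 0x03, 0xa4, 0xcb, 0x9b]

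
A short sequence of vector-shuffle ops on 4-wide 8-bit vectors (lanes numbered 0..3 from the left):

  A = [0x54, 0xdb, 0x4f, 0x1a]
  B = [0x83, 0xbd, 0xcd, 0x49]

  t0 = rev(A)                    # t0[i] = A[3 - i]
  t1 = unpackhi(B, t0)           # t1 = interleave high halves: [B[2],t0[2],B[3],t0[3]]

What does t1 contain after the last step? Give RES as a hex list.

RES = [0xcd, 0xdb, 0x49, 0x54]

  t0: 1a 4f db 54
  t1: cd db 49 54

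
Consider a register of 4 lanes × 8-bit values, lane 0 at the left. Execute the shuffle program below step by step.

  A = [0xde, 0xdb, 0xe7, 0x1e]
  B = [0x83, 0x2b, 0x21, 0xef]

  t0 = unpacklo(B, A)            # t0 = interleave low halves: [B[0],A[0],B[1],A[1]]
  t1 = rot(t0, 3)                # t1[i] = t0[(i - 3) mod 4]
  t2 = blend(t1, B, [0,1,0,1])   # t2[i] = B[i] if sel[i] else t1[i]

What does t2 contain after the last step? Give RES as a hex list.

RES = [0xde, 0x2b, 0xdb, 0xef]

  t0: 83 de 2b db
  t1: de 2b db 83
  t2: de 2b db ef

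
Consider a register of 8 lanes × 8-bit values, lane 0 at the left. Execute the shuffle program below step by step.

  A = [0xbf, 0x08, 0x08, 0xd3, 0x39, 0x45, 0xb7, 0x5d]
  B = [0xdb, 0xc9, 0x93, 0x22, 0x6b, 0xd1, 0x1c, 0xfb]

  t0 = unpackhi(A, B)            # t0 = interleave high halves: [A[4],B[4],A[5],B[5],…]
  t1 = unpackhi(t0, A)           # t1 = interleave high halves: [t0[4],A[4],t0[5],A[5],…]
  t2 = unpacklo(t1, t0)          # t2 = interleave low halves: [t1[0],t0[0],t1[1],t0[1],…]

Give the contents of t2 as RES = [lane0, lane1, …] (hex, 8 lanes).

  t0: 39 6b 45 d1 b7 1c 5d fb
  t1: b7 39 1c 45 5d b7 fb 5d
  t2: b7 39 39 6b 1c 45 45 d1

RES = [0xb7, 0x39, 0x39, 0x6b, 0x1c, 0x45, 0x45, 0xd1]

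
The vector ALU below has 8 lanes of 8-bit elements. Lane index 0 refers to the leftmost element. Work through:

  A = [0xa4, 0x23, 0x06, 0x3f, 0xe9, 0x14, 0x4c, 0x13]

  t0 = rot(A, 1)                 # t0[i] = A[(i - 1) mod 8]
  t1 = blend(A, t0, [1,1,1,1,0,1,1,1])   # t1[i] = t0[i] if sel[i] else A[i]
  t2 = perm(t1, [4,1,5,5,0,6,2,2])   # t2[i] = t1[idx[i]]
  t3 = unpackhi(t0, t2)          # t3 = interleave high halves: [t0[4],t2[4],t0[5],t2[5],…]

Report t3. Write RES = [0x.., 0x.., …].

→ t0 |13|a4|23|06|3f|e9|14|4c|
→ t1 |13|a4|23|06|e9|e9|14|4c|
→ t2 |e9|a4|e9|e9|13|14|23|23|
→ t3 |3f|13|e9|14|14|23|4c|23|

RES = [0x3f, 0x13, 0xe9, 0x14, 0x14, 0x23, 0x4c, 0x23]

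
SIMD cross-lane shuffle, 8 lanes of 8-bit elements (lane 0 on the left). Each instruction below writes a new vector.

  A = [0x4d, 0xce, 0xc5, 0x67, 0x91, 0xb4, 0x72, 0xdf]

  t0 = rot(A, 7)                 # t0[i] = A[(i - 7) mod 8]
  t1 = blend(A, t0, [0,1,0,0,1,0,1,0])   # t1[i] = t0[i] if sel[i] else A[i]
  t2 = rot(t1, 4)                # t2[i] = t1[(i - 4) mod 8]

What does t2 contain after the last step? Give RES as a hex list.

RES = [ 0xb4  0xb4  0xdf  0xdf  0x4d  0xc5  0xc5  0x67 ]

→ t0 |ce|c5|67|91|b4|72|df|4d|
→ t1 |4d|c5|c5|67|b4|b4|df|df|
→ t2 |b4|b4|df|df|4d|c5|c5|67|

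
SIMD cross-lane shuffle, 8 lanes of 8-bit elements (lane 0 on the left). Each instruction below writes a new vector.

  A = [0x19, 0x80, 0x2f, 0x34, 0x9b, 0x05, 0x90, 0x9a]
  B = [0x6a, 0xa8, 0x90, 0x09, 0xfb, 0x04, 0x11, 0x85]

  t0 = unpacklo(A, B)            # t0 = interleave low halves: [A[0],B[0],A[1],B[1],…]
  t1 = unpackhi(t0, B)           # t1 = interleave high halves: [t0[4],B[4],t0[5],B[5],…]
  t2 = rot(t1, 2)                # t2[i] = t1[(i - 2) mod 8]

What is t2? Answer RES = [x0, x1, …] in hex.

RES = [ 0x09  0x85  0x2f  0xfb  0x90  0x04  0x34  0x11 ]

t0 = [0x19, 0x6a, 0x80, 0xa8, 0x2f, 0x90, 0x34, 0x09]
t1 = [0x2f, 0xfb, 0x90, 0x04, 0x34, 0x11, 0x09, 0x85]
t2 = [0x09, 0x85, 0x2f, 0xfb, 0x90, 0x04, 0x34, 0x11]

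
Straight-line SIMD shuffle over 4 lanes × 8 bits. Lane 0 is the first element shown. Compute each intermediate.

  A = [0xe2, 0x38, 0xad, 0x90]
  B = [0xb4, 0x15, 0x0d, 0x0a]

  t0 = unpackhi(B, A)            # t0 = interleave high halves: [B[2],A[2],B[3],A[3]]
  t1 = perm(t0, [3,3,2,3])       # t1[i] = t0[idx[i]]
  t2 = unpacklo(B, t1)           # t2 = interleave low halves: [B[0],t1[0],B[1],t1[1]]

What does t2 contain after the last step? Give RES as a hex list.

t0 = [0x0d, 0xad, 0x0a, 0x90]
t1 = [0x90, 0x90, 0x0a, 0x90]
t2 = [0xb4, 0x90, 0x15, 0x90]

RES = [ 0xb4  0x90  0x15  0x90 ]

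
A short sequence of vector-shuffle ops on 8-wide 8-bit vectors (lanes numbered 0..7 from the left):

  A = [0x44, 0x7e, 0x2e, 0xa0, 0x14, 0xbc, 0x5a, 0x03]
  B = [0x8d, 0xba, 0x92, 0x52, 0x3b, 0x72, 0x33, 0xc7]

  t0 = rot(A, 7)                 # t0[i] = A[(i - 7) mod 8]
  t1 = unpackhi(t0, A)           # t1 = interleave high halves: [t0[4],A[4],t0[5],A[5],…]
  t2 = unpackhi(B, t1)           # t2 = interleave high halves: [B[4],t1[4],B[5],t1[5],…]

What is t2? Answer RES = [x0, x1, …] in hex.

  t0: 7e 2e a0 14 bc 5a 03 44
  t1: bc 14 5a bc 03 5a 44 03
  t2: 3b 03 72 5a 33 44 c7 03

RES = [0x3b, 0x03, 0x72, 0x5a, 0x33, 0x44, 0xc7, 0x03]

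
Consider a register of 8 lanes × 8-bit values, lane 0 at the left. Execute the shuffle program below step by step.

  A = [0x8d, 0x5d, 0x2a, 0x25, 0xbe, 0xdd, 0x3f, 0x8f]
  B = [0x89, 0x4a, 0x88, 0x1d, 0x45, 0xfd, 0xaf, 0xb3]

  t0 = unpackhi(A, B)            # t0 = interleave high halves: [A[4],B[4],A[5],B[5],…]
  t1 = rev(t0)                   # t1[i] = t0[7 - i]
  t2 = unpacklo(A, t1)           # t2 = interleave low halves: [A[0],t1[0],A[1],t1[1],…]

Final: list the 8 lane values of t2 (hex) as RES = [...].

RES = [0x8d, 0xb3, 0x5d, 0x8f, 0x2a, 0xaf, 0x25, 0x3f]

→ t0 |be|45|dd|fd|3f|af|8f|b3|
→ t1 |b3|8f|af|3f|fd|dd|45|be|
→ t2 |8d|b3|5d|8f|2a|af|25|3f|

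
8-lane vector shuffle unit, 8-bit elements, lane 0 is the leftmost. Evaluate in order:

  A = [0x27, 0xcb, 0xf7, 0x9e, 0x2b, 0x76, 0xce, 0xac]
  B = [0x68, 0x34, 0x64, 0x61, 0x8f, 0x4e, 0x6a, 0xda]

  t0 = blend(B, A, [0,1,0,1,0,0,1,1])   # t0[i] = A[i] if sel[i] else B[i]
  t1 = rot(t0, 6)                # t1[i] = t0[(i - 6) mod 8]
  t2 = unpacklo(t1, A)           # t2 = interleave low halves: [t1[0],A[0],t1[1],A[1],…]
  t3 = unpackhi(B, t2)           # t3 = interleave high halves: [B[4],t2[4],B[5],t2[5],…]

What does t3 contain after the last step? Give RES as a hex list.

t0 = [0x68, 0xcb, 0x64, 0x9e, 0x8f, 0x4e, 0xce, 0xac]
t1 = [0x64, 0x9e, 0x8f, 0x4e, 0xce, 0xac, 0x68, 0xcb]
t2 = [0x64, 0x27, 0x9e, 0xcb, 0x8f, 0xf7, 0x4e, 0x9e]
t3 = [0x8f, 0x8f, 0x4e, 0xf7, 0x6a, 0x4e, 0xda, 0x9e]

RES = [ 0x8f  0x8f  0x4e  0xf7  0x6a  0x4e  0xda  0x9e ]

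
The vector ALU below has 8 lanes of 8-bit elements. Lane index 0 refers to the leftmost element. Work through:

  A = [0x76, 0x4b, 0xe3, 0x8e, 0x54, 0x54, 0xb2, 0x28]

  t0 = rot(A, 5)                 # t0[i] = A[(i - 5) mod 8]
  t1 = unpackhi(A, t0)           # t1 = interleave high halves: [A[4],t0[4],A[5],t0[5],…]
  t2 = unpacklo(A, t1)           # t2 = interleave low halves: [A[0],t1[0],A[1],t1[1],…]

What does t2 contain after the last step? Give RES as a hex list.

RES = [ 0x76  0x54  0x4b  0x28  0xe3  0x54  0x8e  0x76 ]

→ t0 |8e|54|54|b2|28|76|4b|e3|
→ t1 |54|28|54|76|b2|4b|28|e3|
→ t2 |76|54|4b|28|e3|54|8e|76|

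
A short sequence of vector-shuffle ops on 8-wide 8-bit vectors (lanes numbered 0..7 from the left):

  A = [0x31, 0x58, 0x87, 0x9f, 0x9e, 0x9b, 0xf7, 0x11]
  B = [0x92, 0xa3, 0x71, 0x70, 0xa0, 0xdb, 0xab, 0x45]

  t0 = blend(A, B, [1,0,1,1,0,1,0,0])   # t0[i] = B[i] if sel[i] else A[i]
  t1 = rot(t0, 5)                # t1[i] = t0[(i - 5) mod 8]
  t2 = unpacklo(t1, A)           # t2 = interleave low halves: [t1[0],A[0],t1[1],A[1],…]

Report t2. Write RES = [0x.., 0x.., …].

RES = [ 0x70  0x31  0x9e  0x58  0xdb  0x87  0xf7  0x9f ]

t0 = [0x92, 0x58, 0x71, 0x70, 0x9e, 0xdb, 0xf7, 0x11]
t1 = [0x70, 0x9e, 0xdb, 0xf7, 0x11, 0x92, 0x58, 0x71]
t2 = [0x70, 0x31, 0x9e, 0x58, 0xdb, 0x87, 0xf7, 0x9f]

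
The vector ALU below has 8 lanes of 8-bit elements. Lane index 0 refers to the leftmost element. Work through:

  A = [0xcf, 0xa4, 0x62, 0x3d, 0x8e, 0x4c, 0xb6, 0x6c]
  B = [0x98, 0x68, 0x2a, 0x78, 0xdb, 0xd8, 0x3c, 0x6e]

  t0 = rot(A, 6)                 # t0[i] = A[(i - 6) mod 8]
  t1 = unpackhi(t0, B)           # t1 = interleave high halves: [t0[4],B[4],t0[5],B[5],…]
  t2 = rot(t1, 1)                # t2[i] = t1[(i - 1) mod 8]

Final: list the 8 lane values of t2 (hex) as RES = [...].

→ t0 |62|3d|8e|4c|b6|6c|cf|a4|
→ t1 |b6|db|6c|d8|cf|3c|a4|6e|
→ t2 |6e|b6|db|6c|d8|cf|3c|a4|

RES = [0x6e, 0xb6, 0xdb, 0x6c, 0xd8, 0xcf, 0x3c, 0xa4]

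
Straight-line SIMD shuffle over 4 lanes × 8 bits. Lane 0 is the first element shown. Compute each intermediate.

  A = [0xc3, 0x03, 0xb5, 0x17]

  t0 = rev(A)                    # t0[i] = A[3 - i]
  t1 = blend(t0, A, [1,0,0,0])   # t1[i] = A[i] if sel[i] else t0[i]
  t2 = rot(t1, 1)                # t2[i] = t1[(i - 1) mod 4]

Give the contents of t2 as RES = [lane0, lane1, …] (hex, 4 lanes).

t0 = [0x17, 0xb5, 0x03, 0xc3]
t1 = [0xc3, 0xb5, 0x03, 0xc3]
t2 = [0xc3, 0xc3, 0xb5, 0x03]

RES = [ 0xc3  0xc3  0xb5  0x03 ]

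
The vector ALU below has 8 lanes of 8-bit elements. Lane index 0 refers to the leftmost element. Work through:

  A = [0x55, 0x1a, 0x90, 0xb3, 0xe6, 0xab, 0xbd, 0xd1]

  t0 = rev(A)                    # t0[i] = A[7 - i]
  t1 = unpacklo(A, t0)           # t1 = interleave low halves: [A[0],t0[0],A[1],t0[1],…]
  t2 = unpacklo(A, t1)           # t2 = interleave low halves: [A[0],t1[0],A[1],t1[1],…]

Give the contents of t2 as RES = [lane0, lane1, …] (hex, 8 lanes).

→ t0 |d1|bd|ab|e6|b3|90|1a|55|
→ t1 |55|d1|1a|bd|90|ab|b3|e6|
→ t2 |55|55|1a|d1|90|1a|b3|bd|

RES = [ 0x55  0x55  0x1a  0xd1  0x90  0x1a  0xb3  0xbd ]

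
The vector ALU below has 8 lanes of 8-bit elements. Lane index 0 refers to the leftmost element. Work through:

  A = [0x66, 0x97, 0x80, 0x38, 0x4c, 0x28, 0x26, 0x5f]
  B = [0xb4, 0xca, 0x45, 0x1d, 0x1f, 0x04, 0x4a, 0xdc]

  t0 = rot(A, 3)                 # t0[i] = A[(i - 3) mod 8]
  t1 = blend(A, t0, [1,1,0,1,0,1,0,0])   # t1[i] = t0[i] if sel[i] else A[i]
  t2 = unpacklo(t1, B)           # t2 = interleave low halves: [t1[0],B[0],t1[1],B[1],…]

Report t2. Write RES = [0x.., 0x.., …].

RES = [0x28, 0xb4, 0x26, 0xca, 0x80, 0x45, 0x66, 0x1d]

t0 = [0x28, 0x26, 0x5f, 0x66, 0x97, 0x80, 0x38, 0x4c]
t1 = [0x28, 0x26, 0x80, 0x66, 0x4c, 0x80, 0x26, 0x5f]
t2 = [0x28, 0xb4, 0x26, 0xca, 0x80, 0x45, 0x66, 0x1d]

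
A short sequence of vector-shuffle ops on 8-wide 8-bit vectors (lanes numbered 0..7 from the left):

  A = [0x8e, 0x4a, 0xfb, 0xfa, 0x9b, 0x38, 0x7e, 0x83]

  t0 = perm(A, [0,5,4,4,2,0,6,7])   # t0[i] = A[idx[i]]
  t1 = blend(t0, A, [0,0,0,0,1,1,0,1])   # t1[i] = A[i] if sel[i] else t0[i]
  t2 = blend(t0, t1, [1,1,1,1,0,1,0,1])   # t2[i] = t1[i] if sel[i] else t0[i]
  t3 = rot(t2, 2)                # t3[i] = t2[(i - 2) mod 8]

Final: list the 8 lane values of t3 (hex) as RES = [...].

→ t0 |8e|38|9b|9b|fb|8e|7e|83|
→ t1 |8e|38|9b|9b|9b|38|7e|83|
→ t2 |8e|38|9b|9b|fb|38|7e|83|
→ t3 |7e|83|8e|38|9b|9b|fb|38|

RES = [ 0x7e  0x83  0x8e  0x38  0x9b  0x9b  0xfb  0x38 ]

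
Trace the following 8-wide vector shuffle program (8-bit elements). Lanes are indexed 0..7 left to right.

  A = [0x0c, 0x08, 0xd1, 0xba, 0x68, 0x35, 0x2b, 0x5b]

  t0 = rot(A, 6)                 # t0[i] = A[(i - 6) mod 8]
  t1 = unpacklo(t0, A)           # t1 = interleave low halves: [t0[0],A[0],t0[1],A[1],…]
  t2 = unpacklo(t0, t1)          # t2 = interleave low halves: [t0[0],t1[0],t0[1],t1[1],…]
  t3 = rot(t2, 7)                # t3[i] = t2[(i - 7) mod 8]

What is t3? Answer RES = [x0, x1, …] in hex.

→ t0 |d1|ba|68|35|2b|5b|0c|08|
→ t1 |d1|0c|ba|08|68|d1|35|ba|
→ t2 |d1|d1|ba|0c|68|ba|35|08|
→ t3 |d1|ba|0c|68|ba|35|08|d1|

RES = [0xd1, 0xba, 0x0c, 0x68, 0xba, 0x35, 0x08, 0xd1]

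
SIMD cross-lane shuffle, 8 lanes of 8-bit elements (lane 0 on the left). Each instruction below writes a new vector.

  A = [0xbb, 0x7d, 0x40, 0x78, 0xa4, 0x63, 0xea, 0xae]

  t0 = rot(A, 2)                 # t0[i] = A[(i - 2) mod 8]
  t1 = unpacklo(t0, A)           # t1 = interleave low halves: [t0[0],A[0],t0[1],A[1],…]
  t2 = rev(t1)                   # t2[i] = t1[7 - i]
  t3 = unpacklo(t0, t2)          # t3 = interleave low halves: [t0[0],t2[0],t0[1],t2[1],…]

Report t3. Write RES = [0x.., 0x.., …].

RES = [0xea, 0x78, 0xae, 0x7d, 0xbb, 0x40, 0x7d, 0xbb]

t0 = [0xea, 0xae, 0xbb, 0x7d, 0x40, 0x78, 0xa4, 0x63]
t1 = [0xea, 0xbb, 0xae, 0x7d, 0xbb, 0x40, 0x7d, 0x78]
t2 = [0x78, 0x7d, 0x40, 0xbb, 0x7d, 0xae, 0xbb, 0xea]
t3 = [0xea, 0x78, 0xae, 0x7d, 0xbb, 0x40, 0x7d, 0xbb]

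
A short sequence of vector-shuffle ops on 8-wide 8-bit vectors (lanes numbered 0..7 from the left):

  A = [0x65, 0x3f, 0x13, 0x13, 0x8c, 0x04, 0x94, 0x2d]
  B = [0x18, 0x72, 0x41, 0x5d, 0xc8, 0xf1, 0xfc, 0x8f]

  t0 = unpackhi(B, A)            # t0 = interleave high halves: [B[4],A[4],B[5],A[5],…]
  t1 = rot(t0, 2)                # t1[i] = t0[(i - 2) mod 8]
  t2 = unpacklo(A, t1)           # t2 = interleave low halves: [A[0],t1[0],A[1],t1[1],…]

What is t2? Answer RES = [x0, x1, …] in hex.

t0 = [0xc8, 0x8c, 0xf1, 0x04, 0xfc, 0x94, 0x8f, 0x2d]
t1 = [0x8f, 0x2d, 0xc8, 0x8c, 0xf1, 0x04, 0xfc, 0x94]
t2 = [0x65, 0x8f, 0x3f, 0x2d, 0x13, 0xc8, 0x13, 0x8c]

RES = [ 0x65  0x8f  0x3f  0x2d  0x13  0xc8  0x13  0x8c ]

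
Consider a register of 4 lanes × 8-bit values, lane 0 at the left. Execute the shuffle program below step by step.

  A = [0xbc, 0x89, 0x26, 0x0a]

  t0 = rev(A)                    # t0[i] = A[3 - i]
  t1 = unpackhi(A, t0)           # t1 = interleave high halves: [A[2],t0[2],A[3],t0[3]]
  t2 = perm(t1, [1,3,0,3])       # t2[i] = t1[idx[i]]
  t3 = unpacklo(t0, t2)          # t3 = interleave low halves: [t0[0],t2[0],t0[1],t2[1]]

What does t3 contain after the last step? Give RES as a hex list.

  t0: 0a 26 89 bc
  t1: 26 89 0a bc
  t2: 89 bc 26 bc
  t3: 0a 89 26 bc

RES = [ 0x0a  0x89  0x26  0xbc ]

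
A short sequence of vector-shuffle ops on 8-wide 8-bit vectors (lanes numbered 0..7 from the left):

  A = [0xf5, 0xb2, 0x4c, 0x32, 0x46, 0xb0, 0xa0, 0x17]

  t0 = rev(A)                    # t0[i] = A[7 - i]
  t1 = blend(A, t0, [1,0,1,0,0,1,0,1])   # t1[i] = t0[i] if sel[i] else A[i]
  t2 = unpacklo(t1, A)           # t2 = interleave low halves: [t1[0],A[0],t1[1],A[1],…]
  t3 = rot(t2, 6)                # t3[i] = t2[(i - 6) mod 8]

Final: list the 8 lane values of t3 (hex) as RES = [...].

t0 = [0x17, 0xa0, 0xb0, 0x46, 0x32, 0x4c, 0xb2, 0xf5]
t1 = [0x17, 0xb2, 0xb0, 0x32, 0x46, 0x4c, 0xa0, 0xf5]
t2 = [0x17, 0xf5, 0xb2, 0xb2, 0xb0, 0x4c, 0x32, 0x32]
t3 = [0xb2, 0xb2, 0xb0, 0x4c, 0x32, 0x32, 0x17, 0xf5]

RES = [ 0xb2  0xb2  0xb0  0x4c  0x32  0x32  0x17  0xf5 ]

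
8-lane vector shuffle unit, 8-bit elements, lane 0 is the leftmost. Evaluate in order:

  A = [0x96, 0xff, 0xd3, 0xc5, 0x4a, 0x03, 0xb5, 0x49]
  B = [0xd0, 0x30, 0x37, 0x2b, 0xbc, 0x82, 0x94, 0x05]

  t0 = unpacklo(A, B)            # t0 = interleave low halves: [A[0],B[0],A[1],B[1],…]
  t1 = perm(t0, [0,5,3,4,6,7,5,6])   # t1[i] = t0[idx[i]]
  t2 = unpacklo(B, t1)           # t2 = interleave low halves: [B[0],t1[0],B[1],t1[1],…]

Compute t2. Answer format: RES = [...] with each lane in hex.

RES = [0xd0, 0x96, 0x30, 0x37, 0x37, 0x30, 0x2b, 0xd3]

t0 = [0x96, 0xd0, 0xff, 0x30, 0xd3, 0x37, 0xc5, 0x2b]
t1 = [0x96, 0x37, 0x30, 0xd3, 0xc5, 0x2b, 0x37, 0xc5]
t2 = [0xd0, 0x96, 0x30, 0x37, 0x37, 0x30, 0x2b, 0xd3]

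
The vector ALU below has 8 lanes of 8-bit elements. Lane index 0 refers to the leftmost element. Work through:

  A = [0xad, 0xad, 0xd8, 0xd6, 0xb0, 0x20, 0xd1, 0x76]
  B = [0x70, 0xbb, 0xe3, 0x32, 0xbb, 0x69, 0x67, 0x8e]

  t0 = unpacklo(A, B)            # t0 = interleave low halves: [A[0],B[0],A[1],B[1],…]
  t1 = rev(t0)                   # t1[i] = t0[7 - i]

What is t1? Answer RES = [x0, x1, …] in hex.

RES = [ 0x32  0xd6  0xe3  0xd8  0xbb  0xad  0x70  0xad ]

t0 = [0xad, 0x70, 0xad, 0xbb, 0xd8, 0xe3, 0xd6, 0x32]
t1 = [0x32, 0xd6, 0xe3, 0xd8, 0xbb, 0xad, 0x70, 0xad]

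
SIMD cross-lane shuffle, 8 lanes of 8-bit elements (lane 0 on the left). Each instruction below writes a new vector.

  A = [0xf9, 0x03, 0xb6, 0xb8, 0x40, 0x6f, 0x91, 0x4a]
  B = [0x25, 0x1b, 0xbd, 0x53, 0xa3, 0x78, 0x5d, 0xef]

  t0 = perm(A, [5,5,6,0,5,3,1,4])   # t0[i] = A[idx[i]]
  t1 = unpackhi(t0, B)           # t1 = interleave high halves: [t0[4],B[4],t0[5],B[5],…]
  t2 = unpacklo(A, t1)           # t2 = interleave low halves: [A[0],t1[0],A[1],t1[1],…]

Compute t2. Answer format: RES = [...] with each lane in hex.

RES = [0xf9, 0x6f, 0x03, 0xa3, 0xb6, 0xb8, 0xb8, 0x78]

  t0: 6f 6f 91 f9 6f b8 03 40
  t1: 6f a3 b8 78 03 5d 40 ef
  t2: f9 6f 03 a3 b6 b8 b8 78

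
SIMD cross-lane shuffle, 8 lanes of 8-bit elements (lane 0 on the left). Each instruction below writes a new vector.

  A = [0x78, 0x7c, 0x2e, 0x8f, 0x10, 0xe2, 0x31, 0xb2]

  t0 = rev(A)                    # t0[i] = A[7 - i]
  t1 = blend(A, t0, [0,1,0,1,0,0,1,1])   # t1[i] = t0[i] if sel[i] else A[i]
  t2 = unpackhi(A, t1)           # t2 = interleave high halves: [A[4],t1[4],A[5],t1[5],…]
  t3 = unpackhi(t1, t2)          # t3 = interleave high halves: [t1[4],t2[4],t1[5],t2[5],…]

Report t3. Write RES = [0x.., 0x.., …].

RES = [ 0x10  0x31  0xe2  0x7c  0x7c  0xb2  0x78  0x78 ]

t0 = [0xb2, 0x31, 0xe2, 0x10, 0x8f, 0x2e, 0x7c, 0x78]
t1 = [0x78, 0x31, 0x2e, 0x10, 0x10, 0xe2, 0x7c, 0x78]
t2 = [0x10, 0x10, 0xe2, 0xe2, 0x31, 0x7c, 0xb2, 0x78]
t3 = [0x10, 0x31, 0xe2, 0x7c, 0x7c, 0xb2, 0x78, 0x78]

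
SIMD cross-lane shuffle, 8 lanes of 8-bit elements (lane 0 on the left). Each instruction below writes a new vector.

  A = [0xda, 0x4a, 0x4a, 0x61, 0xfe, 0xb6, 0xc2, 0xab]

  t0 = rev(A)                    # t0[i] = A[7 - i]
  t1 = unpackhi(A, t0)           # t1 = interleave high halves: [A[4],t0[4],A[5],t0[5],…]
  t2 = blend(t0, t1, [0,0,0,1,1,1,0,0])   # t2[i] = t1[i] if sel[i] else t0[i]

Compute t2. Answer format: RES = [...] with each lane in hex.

RES = [ 0xab  0xc2  0xb6  0x4a  0xc2  0x4a  0x4a  0xda ]

→ t0 |ab|c2|b6|fe|61|4a|4a|da|
→ t1 |fe|61|b6|4a|c2|4a|ab|da|
→ t2 |ab|c2|b6|4a|c2|4a|4a|da|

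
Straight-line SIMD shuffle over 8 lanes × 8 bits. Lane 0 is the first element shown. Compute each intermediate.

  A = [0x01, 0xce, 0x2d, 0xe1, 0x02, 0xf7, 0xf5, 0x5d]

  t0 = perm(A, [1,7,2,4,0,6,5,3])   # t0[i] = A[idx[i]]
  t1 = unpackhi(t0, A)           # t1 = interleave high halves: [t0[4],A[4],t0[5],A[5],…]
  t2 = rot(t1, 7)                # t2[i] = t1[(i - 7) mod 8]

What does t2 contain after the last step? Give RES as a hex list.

  t0: ce 5d 2d 02 01 f5 f7 e1
  t1: 01 02 f5 f7 f7 f5 e1 5d
  t2: 02 f5 f7 f7 f5 e1 5d 01

RES = [0x02, 0xf5, 0xf7, 0xf7, 0xf5, 0xe1, 0x5d, 0x01]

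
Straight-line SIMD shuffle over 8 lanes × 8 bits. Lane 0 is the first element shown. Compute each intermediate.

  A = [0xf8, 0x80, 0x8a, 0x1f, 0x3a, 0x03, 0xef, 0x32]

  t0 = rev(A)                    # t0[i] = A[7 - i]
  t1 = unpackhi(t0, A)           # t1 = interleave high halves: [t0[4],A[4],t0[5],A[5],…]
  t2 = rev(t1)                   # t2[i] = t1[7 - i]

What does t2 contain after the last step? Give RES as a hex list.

→ t0 |32|ef|03|3a|1f|8a|80|f8|
→ t1 |1f|3a|8a|03|80|ef|f8|32|
→ t2 |32|f8|ef|80|03|8a|3a|1f|

RES = [ 0x32  0xf8  0xef  0x80  0x03  0x8a  0x3a  0x1f ]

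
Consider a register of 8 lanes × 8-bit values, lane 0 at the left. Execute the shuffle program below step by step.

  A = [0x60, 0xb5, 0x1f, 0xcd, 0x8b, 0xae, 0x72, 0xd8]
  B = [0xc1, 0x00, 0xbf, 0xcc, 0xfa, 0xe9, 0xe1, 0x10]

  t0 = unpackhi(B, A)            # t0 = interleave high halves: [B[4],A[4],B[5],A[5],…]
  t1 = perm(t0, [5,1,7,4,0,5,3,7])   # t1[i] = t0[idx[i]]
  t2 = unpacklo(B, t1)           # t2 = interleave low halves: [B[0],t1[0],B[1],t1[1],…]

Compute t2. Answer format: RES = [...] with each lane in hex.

  t0: fa 8b e9 ae e1 72 10 d8
  t1: 72 8b d8 e1 fa 72 ae d8
  t2: c1 72 00 8b bf d8 cc e1

RES = [0xc1, 0x72, 0x00, 0x8b, 0xbf, 0xd8, 0xcc, 0xe1]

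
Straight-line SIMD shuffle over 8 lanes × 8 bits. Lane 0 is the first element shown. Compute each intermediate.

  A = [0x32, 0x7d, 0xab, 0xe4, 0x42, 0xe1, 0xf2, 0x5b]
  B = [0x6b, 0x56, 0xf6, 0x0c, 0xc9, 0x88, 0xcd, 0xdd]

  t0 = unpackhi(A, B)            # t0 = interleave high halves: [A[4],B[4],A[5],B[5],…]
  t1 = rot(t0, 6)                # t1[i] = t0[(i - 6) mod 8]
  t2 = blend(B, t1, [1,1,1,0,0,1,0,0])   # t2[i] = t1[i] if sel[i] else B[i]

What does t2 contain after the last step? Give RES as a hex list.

t0 = [0x42, 0xc9, 0xe1, 0x88, 0xf2, 0xcd, 0x5b, 0xdd]
t1 = [0xe1, 0x88, 0xf2, 0xcd, 0x5b, 0xdd, 0x42, 0xc9]
t2 = [0xe1, 0x88, 0xf2, 0x0c, 0xc9, 0xdd, 0xcd, 0xdd]

RES = [0xe1, 0x88, 0xf2, 0x0c, 0xc9, 0xdd, 0xcd, 0xdd]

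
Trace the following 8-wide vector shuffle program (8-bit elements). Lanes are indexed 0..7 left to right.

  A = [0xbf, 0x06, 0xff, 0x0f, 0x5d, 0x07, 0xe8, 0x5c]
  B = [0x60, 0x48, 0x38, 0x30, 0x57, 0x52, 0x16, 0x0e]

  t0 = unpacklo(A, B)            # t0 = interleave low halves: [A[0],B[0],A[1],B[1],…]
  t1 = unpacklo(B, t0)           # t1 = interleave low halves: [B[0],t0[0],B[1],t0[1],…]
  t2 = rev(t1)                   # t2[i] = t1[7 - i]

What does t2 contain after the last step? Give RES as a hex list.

RES = [ 0x48  0x30  0x06  0x38  0x60  0x48  0xbf  0x60 ]

  t0: bf 60 06 48 ff 38 0f 30
  t1: 60 bf 48 60 38 06 30 48
  t2: 48 30 06 38 60 48 bf 60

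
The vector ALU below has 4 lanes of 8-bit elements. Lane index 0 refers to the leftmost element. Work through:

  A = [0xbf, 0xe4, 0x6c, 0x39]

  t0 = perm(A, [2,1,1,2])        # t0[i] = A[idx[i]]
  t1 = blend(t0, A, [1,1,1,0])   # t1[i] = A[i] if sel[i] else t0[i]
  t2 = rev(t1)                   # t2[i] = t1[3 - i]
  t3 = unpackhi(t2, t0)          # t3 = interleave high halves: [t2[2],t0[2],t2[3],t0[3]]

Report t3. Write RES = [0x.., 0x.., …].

  t0: 6c e4 e4 6c
  t1: bf e4 6c 6c
  t2: 6c 6c e4 bf
  t3: e4 e4 bf 6c

RES = [ 0xe4  0xe4  0xbf  0x6c ]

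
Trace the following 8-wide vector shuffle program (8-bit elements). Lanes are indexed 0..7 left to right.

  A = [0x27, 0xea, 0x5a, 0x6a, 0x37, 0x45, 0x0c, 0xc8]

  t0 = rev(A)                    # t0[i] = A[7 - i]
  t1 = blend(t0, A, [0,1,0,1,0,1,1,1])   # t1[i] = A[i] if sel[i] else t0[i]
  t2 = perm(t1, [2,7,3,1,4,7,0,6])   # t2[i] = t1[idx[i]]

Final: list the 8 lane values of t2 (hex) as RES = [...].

t0 = [0xc8, 0x0c, 0x45, 0x37, 0x6a, 0x5a, 0xea, 0x27]
t1 = [0xc8, 0xea, 0x45, 0x6a, 0x6a, 0x45, 0x0c, 0xc8]
t2 = [0x45, 0xc8, 0x6a, 0xea, 0x6a, 0xc8, 0xc8, 0x0c]

RES = [0x45, 0xc8, 0x6a, 0xea, 0x6a, 0xc8, 0xc8, 0x0c]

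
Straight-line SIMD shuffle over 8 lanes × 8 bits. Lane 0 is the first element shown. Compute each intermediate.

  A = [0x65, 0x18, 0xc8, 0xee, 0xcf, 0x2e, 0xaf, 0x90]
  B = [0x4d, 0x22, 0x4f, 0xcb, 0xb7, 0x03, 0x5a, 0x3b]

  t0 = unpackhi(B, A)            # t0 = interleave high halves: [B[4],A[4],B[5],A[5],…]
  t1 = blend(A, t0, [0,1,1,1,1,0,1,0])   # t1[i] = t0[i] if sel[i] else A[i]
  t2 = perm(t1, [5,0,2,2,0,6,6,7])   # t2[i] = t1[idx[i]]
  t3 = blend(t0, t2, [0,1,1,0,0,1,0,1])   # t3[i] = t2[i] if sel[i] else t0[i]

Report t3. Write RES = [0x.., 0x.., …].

  t0: b7 cf 03 2e 5a af 3b 90
  t1: 65 cf 03 2e 5a 2e 3b 90
  t2: 2e 65 03 03 65 3b 3b 90
  t3: b7 65 03 2e 5a 3b 3b 90

RES = [0xb7, 0x65, 0x03, 0x2e, 0x5a, 0x3b, 0x3b, 0x90]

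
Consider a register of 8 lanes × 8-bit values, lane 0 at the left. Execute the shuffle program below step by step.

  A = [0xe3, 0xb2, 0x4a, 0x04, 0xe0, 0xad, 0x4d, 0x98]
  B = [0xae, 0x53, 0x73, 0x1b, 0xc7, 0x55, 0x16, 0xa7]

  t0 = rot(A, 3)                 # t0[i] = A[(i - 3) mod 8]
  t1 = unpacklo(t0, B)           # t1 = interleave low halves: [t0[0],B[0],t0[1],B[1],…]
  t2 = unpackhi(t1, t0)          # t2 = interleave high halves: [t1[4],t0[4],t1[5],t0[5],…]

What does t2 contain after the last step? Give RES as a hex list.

RES = [0x98, 0xb2, 0x73, 0x4a, 0xe3, 0x04, 0x1b, 0xe0]

→ t0 |ad|4d|98|e3|b2|4a|04|e0|
→ t1 |ad|ae|4d|53|98|73|e3|1b|
→ t2 |98|b2|73|4a|e3|04|1b|e0|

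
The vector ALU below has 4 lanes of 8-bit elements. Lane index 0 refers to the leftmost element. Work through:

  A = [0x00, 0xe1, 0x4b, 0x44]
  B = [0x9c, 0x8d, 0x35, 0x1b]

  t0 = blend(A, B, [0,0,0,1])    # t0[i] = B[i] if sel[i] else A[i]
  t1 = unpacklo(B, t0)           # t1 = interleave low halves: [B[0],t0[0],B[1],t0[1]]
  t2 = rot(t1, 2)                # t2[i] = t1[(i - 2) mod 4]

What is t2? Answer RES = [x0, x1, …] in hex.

→ t0 |00|e1|4b|1b|
→ t1 |9c|00|8d|e1|
→ t2 |8d|e1|9c|00|

RES = [0x8d, 0xe1, 0x9c, 0x00]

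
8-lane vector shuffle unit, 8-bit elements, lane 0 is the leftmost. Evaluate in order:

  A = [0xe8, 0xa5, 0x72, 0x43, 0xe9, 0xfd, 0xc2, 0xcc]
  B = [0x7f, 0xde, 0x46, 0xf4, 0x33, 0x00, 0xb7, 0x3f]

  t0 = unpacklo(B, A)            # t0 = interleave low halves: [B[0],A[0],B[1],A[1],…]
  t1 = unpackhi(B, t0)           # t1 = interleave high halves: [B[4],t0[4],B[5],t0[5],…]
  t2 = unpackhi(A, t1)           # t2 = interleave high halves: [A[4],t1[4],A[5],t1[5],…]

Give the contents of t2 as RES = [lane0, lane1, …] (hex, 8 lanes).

  t0: 7f e8 de a5 46 72 f4 43
  t1: 33 46 00 72 b7 f4 3f 43
  t2: e9 b7 fd f4 c2 3f cc 43

RES = [ 0xe9  0xb7  0xfd  0xf4  0xc2  0x3f  0xcc  0x43 ]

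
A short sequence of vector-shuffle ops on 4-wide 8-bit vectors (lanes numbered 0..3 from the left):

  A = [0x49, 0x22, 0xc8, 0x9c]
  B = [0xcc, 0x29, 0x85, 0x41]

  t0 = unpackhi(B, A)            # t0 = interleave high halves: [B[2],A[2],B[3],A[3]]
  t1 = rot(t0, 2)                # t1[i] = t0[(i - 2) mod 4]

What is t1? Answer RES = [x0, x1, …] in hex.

RES = [0x41, 0x9c, 0x85, 0xc8]

→ t0 |85|c8|41|9c|
→ t1 |41|9c|85|c8|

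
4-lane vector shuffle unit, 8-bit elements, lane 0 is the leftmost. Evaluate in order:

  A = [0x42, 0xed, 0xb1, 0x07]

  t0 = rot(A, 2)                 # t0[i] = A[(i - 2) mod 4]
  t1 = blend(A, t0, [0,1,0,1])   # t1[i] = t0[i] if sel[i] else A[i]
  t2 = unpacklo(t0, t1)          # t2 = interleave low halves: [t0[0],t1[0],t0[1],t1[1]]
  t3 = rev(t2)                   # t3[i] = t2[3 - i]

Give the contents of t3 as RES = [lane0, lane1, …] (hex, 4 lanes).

  t0: b1 07 42 ed
  t1: 42 07 b1 ed
  t2: b1 42 07 07
  t3: 07 07 42 b1

RES = [ 0x07  0x07  0x42  0xb1 ]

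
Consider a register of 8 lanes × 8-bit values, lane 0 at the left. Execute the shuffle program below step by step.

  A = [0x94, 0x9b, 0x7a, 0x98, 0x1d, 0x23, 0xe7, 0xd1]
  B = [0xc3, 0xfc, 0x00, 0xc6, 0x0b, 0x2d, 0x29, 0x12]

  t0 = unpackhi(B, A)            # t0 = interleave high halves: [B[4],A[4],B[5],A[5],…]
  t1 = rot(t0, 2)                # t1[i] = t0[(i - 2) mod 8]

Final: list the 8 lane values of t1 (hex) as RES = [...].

RES = [0x12, 0xd1, 0x0b, 0x1d, 0x2d, 0x23, 0x29, 0xe7]

t0 = [0x0b, 0x1d, 0x2d, 0x23, 0x29, 0xe7, 0x12, 0xd1]
t1 = [0x12, 0xd1, 0x0b, 0x1d, 0x2d, 0x23, 0x29, 0xe7]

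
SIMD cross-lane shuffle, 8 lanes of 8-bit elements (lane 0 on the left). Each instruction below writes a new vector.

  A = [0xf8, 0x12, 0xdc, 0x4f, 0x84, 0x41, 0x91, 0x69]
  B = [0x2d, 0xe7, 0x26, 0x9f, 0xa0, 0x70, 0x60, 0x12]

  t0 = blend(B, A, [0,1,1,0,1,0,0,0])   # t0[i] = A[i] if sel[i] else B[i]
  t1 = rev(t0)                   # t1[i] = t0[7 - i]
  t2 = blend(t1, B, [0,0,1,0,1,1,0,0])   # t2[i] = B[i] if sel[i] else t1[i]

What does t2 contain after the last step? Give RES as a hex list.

→ t0 |2d|12|dc|9f|84|70|60|12|
→ t1 |12|60|70|84|9f|dc|12|2d|
→ t2 |12|60|26|84|a0|70|12|2d|

RES = [ 0x12  0x60  0x26  0x84  0xa0  0x70  0x12  0x2d ]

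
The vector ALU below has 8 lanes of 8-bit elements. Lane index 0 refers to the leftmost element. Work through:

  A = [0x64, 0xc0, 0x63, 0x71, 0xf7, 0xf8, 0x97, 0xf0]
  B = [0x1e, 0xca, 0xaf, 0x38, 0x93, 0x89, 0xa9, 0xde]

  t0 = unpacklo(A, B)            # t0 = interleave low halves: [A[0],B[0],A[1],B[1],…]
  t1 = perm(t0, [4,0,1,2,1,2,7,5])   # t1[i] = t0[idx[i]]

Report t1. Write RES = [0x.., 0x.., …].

RES = [0x63, 0x64, 0x1e, 0xc0, 0x1e, 0xc0, 0x38, 0xaf]

→ t0 |64|1e|c0|ca|63|af|71|38|
→ t1 |63|64|1e|c0|1e|c0|38|af|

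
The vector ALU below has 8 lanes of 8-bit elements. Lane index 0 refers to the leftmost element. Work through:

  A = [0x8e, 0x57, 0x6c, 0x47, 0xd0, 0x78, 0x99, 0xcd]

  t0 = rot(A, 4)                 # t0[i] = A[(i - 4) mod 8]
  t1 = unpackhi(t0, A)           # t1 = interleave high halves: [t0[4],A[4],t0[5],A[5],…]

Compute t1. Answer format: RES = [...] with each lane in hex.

t0 = [0xd0, 0x78, 0x99, 0xcd, 0x8e, 0x57, 0x6c, 0x47]
t1 = [0x8e, 0xd0, 0x57, 0x78, 0x6c, 0x99, 0x47, 0xcd]

RES = [0x8e, 0xd0, 0x57, 0x78, 0x6c, 0x99, 0x47, 0xcd]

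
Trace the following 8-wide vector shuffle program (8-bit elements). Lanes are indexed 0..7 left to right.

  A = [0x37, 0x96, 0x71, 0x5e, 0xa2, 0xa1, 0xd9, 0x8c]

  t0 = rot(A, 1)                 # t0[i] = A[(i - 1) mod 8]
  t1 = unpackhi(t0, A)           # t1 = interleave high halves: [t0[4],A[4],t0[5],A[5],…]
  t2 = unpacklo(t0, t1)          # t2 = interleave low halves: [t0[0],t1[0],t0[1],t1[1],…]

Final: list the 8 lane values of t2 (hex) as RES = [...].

t0 = [0x8c, 0x37, 0x96, 0x71, 0x5e, 0xa2, 0xa1, 0xd9]
t1 = [0x5e, 0xa2, 0xa2, 0xa1, 0xa1, 0xd9, 0xd9, 0x8c]
t2 = [0x8c, 0x5e, 0x37, 0xa2, 0x96, 0xa2, 0x71, 0xa1]

RES = [ 0x8c  0x5e  0x37  0xa2  0x96  0xa2  0x71  0xa1 ]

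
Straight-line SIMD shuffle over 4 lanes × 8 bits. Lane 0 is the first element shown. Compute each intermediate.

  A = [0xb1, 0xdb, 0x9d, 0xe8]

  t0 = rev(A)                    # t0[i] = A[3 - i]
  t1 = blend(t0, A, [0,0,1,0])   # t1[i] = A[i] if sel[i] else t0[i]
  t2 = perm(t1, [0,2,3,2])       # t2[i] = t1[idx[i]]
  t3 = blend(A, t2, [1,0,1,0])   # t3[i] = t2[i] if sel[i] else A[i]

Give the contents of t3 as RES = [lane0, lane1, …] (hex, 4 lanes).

→ t0 |e8|9d|db|b1|
→ t1 |e8|9d|9d|b1|
→ t2 |e8|9d|b1|9d|
→ t3 |e8|db|b1|e8|

RES = [ 0xe8  0xdb  0xb1  0xe8 ]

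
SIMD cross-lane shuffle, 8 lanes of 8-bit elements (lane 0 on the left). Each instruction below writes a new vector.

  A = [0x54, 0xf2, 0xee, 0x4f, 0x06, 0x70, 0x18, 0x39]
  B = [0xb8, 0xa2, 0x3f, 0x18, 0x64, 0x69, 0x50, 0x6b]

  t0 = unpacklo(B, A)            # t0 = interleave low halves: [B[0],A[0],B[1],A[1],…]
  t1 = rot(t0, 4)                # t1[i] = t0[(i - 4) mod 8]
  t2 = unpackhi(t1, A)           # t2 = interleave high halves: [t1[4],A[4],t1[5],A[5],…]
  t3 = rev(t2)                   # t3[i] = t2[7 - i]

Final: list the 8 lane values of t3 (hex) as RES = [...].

RES = [ 0x39  0xf2  0x18  0xa2  0x70  0x54  0x06  0xb8 ]

t0 = [0xb8, 0x54, 0xa2, 0xf2, 0x3f, 0xee, 0x18, 0x4f]
t1 = [0x3f, 0xee, 0x18, 0x4f, 0xb8, 0x54, 0xa2, 0xf2]
t2 = [0xb8, 0x06, 0x54, 0x70, 0xa2, 0x18, 0xf2, 0x39]
t3 = [0x39, 0xf2, 0x18, 0xa2, 0x70, 0x54, 0x06, 0xb8]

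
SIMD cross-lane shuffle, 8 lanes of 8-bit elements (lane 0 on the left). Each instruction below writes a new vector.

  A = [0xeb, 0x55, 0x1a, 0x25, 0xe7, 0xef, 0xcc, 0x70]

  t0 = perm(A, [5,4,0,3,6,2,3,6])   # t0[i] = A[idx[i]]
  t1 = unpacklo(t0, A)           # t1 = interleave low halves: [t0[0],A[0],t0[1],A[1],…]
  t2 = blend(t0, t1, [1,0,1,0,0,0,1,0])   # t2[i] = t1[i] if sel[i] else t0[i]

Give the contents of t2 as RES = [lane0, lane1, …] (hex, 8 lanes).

→ t0 |ef|e7|eb|25|cc|1a|25|cc|
→ t1 |ef|eb|e7|55|eb|1a|25|25|
→ t2 |ef|e7|e7|25|cc|1a|25|cc|

RES = [ 0xef  0xe7  0xe7  0x25  0xcc  0x1a  0x25  0xcc ]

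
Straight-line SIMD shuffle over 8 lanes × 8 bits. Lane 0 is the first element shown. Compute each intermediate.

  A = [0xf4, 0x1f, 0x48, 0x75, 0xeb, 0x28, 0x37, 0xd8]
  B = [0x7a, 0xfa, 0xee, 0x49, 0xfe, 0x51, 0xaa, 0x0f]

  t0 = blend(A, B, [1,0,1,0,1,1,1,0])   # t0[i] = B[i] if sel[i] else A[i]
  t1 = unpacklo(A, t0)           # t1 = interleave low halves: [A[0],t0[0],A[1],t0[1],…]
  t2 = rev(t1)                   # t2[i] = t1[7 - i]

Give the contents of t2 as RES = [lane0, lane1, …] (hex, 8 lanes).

RES = [0x75, 0x75, 0xee, 0x48, 0x1f, 0x1f, 0x7a, 0xf4]

t0 = [0x7a, 0x1f, 0xee, 0x75, 0xfe, 0x51, 0xaa, 0xd8]
t1 = [0xf4, 0x7a, 0x1f, 0x1f, 0x48, 0xee, 0x75, 0x75]
t2 = [0x75, 0x75, 0xee, 0x48, 0x1f, 0x1f, 0x7a, 0xf4]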